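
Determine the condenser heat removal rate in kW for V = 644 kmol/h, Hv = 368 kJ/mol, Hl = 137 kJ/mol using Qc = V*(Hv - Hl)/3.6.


Qc = 644 * (368 - 137) / 3.6 = 644 * 231 / 3.6 = 41320

41320 kW


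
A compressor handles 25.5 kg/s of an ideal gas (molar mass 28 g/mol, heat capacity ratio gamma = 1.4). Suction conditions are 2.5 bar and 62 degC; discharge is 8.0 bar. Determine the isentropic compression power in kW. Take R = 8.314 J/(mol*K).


Isentropic work: W = m*(gamma/(gamma-1))*(R*T1/MW)*((P2/P1)^((gamma-1)/gamma) - 1)
T1 = 62 + 273.15 = 335.15 K
Pressure ratio = 8.0 / 2.5 = 3.2
Exponent = (1.4 - 1)/1.4 = 0.285714
(P2/P1)^exp - 1 = 3.2^0.285714 - 1 = 0.394211
W = 25.5 * 1.4 / 0.4 * 8.314 * 335.15 / 28 * 0.394211 = 3501

3501 kW


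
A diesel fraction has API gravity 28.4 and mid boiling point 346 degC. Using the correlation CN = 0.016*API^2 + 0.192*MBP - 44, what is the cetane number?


CN = 0.016 * 28.4^2 + 0.192 * 346 - 44
CN = 12.90496 + 66.432 - 44 = 35.33696

35.33696


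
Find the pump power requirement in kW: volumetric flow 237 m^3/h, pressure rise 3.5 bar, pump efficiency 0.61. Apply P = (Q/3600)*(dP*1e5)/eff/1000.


Q = 237 / 3600 = 0.0658333 m^3/s
P = 0.0658333 * (3.5 * 1e5) / 0.61 / 1000 = 37.77

37.77 kW


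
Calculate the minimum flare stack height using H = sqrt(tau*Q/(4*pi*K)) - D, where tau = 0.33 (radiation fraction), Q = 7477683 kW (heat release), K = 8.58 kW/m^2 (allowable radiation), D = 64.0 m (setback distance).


tau*Q/(4*pi*K) = 0.33 * 7477683 / (4 * pi * 8.58) = 22886.7
sqrt(22886.7) = 151.284
H = 151.284 - 64.0 = 87.28

87.28 m


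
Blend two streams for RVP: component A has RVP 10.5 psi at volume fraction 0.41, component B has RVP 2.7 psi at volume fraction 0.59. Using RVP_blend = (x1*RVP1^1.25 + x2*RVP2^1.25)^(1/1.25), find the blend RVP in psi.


Chevron index: RVP_blend = (sum xi*RVPi^1.25)^(1/1.25)
RVP^1.25 terms: 0.41 * 10.5^1.25 + 0.59 * 2.7^1.25 = 9.79145
RVP_blend = 9.79145^(1/1.25) = 6.204

6.204 psi


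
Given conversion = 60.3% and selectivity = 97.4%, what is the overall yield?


Overall yield = conversion (%) * selectivity (%) / 100
Conversion = 60.3%, Selectivity = 97.4%
Y = 60.3 * 97.4 / 100
= 58.7322 %

58.7322 %


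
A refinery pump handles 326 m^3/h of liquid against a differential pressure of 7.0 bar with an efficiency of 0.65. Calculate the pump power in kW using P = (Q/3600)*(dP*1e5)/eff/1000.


Q = 326 / 3600 = 0.0905556 m^3/s
P = 0.0905556 * (7.0 * 1e5) / 0.65 / 1000 = 97.52

97.52 kW


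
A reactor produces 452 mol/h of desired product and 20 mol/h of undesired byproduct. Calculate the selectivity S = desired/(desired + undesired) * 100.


Selectivity = desired / (desired + undesired) * 100
Total products = 452 + 20 = 472 mol/h
S = 452 / 472 * 100
= 0.9576 * 100
= 95.76 %

95.76 %


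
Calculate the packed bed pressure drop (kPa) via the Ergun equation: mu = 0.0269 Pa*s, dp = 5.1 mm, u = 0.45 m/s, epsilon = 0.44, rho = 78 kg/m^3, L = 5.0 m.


dp = 5.1 mm = 0.0051 m
Viscous term = 150*0.0269*0.45*(1-0.44)^2 / (0.0051^2*0.44^3) = 257000
Inertial term = 1.75*78*0.45^2*(1-0.44) / (0.0051*0.44^3) = 35630.1
dP/L = 257000 + 35630.1 = 292630 Pa/m
dP = 292630 * 5.0 / 1000 = 1463 kPa

1463 kPa


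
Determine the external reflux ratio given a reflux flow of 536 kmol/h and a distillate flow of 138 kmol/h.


Reflux ratio definition: R = L / D (liquid returned / distillate withdrawn)
L = 536 kmol/h, D = 138 kmol/h
R = 536 / 138 = 3.884

3.884


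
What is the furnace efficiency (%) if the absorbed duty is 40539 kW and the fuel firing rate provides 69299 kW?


Furnace efficiency = Q_absorbed / Q_fuel * 100
= 40539 / 69299 * 100 = 58.50

58.50 %


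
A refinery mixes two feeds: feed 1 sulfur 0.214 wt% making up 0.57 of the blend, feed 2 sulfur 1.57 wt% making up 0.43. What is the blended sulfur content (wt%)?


Linear sulfur blending: S_blend = x1*S1 + x2*S2
Contribution 1: 0.57 * 0.214 = 0.12198 wt%
Contribution 2: 0.43 * 1.57 = 0.6751 wt%
S_blend = 0.12198 + 0.6751 = 0.79708

0.79708 wt%


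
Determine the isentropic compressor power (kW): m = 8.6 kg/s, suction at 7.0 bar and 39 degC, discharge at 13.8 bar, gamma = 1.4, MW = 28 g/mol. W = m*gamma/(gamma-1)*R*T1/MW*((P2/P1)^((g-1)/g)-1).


Isentropic work: W = m*(gamma/(gamma-1))*(R*T1/MW)*((P2/P1)^((gamma-1)/gamma) - 1)
T1 = 39 + 273.15 = 312.15 K
Pressure ratio = 13.8 / 7.0 = 1.97143
Exponent = (1.4 - 1)/1.4 = 0.285714
(P2/P1)^exp - 1 = 1.97143^0.285714 - 1 = 0.214013
W = 8.6 * 1.4 / 0.4 * 8.314 * 312.15 / 28 * 0.214013 = 597.1

597.1 kW


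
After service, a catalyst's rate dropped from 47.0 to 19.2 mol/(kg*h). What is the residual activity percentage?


Activity (%) = (rate_used / rate_fresh) * 100
rate_used = 19.2, rate_fresh = 47.0
= (19.2 / 47.0) * 100
= 0.4085 * 100 = 40.85

40.85 %


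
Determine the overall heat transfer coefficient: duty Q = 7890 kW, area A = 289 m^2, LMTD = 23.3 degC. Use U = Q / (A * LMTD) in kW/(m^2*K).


From Q = U*A*LMTD, U = Q / (A * LMTD)
U = 7890 / (289 * 23.3) = 7890 / 6733.7 = 1.172

1.172 kW/(m^2*K)


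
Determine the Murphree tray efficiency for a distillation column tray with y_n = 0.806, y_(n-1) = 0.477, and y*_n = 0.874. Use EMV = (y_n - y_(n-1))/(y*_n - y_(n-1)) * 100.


Murphree vapor efficiency: EMV = (y_n - y_(n-1)) / (y*_n - y_(n-1)) * 100
EMV = (0.806 - 0.477) / (0.874 - 0.477) * 100 = 0.329 / 0.397 * 100 = 82.87

82.87 %


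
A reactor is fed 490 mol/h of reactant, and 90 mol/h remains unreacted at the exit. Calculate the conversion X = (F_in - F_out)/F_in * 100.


X = (F_in - F_out) / F_in * 100
Moles reacted = 490 - 90 = 400
X = 400 / 490 * 100
= 0.8163 * 100
= 81.63 %

81.63 %


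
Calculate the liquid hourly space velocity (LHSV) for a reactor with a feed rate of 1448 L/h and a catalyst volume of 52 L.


LHSV = volumetric feed rate / catalyst volume
= 1448 L/h / 52 L
= 27.85 h^-1

27.85 h^-1


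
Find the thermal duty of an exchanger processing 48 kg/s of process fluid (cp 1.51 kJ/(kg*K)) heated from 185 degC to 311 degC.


Q = m_dot * cp * delta_T
delta_T = 311 - 185 = 126 K
Q = 48 * 1.51 * 126
= 72.48 * 126
= 9132.48 kW

9132.48 kW


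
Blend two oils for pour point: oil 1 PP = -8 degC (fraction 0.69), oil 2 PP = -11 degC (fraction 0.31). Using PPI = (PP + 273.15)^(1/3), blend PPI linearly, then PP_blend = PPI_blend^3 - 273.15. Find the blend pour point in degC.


PPI_1 = (-8 + 273.15)^(1/3) = 6.42437
PPI_2 = (-11 + 273.15)^(1/3) = 6.400049
PPI_blend = 0.69 * 6.42437 + 0.31 * 6.400049 = 6.41683
PP_blend = 6.41683^3 - 273.15 = 264.2175 - 273.15 = -8.93

-8.93 degC


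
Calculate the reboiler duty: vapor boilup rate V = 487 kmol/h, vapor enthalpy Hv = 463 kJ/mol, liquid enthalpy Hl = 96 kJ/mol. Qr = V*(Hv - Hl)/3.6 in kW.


Qr = 487 * (463 - 96) / 3.6 = 487 * 367 / 3.6 = 49650

49650 kW


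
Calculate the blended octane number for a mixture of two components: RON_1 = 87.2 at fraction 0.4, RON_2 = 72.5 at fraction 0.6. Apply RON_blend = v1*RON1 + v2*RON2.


Linear blending: RON_blend = sum(vi * RONi)
Contribution 1: 0.4 * 87.2 = 34.88
Contribution 2: 0.6 * 72.5 = 43.5
RON_blend = 34.88 + 43.5 = 78.38

78.38


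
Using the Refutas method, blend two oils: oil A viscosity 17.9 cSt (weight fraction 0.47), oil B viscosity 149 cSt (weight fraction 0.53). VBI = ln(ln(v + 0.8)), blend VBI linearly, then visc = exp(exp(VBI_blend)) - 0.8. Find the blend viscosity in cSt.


Refutas method: VBN_i = 14.534*ln(ln(visc_i + 0.8)) + 10.975, blended linearly by mass fraction; since VBN is linear in VBI_i = ln(ln(visc_i + 0.8)) and the fractions sum to 1, blend VBI directly: visc = exp(exp(VBI_blend)) - 0.8
VBI_1 = ln(ln(17.9 + 0.8)) = 1.0745
VBI_2 = ln(ln(149 + 0.8)) = 1.6113
VBI_blend = 0.47 * 1.0745 + 0.53 * 1.6113 = 1.359
visc_blend = exp(exp(1.359)) - 0.8 = 48.22

48.22 cSt


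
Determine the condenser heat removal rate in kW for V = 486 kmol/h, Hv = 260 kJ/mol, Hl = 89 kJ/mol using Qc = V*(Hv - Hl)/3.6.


Qc = 486 * (260 - 89) / 3.6 = 486 * 171 / 3.6 = 23080

23080 kW


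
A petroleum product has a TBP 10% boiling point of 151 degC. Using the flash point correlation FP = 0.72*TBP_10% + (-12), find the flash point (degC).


FP = 0.72 * 151 + (-12) = 96.72

96.72 degC


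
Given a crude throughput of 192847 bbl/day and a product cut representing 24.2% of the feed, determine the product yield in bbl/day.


Crude throughput = 192847 bbl/day
Fraction yield = 24.2%
yield = throughput * fraction / 100
yield = 192847 * 24.2 / 100 = 46668.974

46668.974 bbl/day


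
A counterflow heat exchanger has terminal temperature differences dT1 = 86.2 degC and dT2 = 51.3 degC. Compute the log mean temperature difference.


LMTD = (dT1 - dT2) / ln(dT1/dT2)
= (86.2 - 51.3) / ln(86.2 / 51.3) = 34.9 / 0.518979 = 67.25

67.25 degC


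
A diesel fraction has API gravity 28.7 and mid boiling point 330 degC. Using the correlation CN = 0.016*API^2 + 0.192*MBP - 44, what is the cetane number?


CN = 0.016 * 28.7^2 + 0.192 * 330 - 44
CN = 13.17904 + 63.36 - 44 = 32.53904

32.53904


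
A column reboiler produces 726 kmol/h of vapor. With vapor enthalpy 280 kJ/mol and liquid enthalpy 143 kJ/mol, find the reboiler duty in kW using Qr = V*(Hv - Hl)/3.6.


Qr = 726 * (280 - 143) / 3.6 = 726 * 137 / 3.6 = 27630

27630 kW


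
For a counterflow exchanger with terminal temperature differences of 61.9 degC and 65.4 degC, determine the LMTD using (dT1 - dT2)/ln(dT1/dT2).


LMTD = (dT1 - dT2) / ln(dT1/dT2)
= (61.9 - 65.4) / ln(61.9 / 65.4) = -3.5 / -0.0550021 = 63.63

63.63 degC


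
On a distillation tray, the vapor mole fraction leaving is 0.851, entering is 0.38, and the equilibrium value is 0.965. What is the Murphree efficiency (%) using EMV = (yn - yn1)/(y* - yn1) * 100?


Murphree vapor efficiency: EMV = (y_n - y_(n-1)) / (y*_n - y_(n-1)) * 100
EMV = (0.851 - 0.38) / (0.965 - 0.38) * 100 = 0.471 / 0.585 * 100 = 80.51

80.51 %


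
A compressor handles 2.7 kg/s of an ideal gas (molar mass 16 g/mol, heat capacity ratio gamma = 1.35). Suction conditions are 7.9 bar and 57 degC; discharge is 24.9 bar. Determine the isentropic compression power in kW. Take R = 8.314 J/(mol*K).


Isentropic work: W = m*(gamma/(gamma-1))*(R*T1/MW)*((P2/P1)^((gamma-1)/gamma) - 1)
T1 = 57 + 273.15 = 330.15 K
Pressure ratio = 24.9 / 7.9 = 3.1519
Exponent = (1.35 - 1)/1.35 = 0.259259
(P2/P1)^exp - 1 = 3.1519^0.259259 - 1 = 0.346664
W = 2.7 * 1.35 / 0.35 * 8.314 * 330.15 / 16 * 0.346664 = 619.4

619.4 kW


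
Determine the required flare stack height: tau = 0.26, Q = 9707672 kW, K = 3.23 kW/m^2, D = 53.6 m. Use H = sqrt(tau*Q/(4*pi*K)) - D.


tau*Q/(4*pi*K) = 0.26 * 9707672 / (4 * pi * 3.23) = 62183.6
sqrt(62183.6) = 249.366
H = 249.366 - 53.6 = 195.8

195.8 m


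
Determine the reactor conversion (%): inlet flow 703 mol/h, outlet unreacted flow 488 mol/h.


X = (F_in - F_out) / F_in * 100
Moles reacted = 703 - 488 = 215
X = 215 / 703 * 100
= 0.3058 * 100
= 30.58 %

30.58 %


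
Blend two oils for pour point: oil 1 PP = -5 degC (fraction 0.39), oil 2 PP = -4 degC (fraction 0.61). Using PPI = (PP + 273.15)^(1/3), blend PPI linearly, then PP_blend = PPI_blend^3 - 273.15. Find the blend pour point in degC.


PPI_1 = (-5 + 273.15)^(1/3) = 6.448508
PPI_2 = (-4 + 273.15)^(1/3) = 6.456514
PPI_blend = 0.39 * 6.448508 + 0.61 * 6.456514 = 6.453392
PP_blend = 6.453392^3 - 273.15 = 268.7597 - 273.15 = -4.39

-4.39 degC


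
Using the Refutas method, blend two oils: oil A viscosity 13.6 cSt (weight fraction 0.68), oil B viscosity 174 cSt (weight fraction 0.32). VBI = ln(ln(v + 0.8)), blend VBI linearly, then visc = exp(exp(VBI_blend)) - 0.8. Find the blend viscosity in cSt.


Refutas method: VBN_i = 14.534*ln(ln(visc_i + 0.8)) + 10.975, blended linearly by mass fraction; since VBN is linear in VBI_i = ln(ln(visc_i + 0.8)) and the fractions sum to 1, blend VBI directly: visc = exp(exp(VBI_blend)) - 0.8
VBI_1 = ln(ln(13.6 + 0.8)) = 0.98104
VBI_2 = ln(ln(174 + 0.8)) = 1.64164
VBI_blend = 0.68 * 0.98104 + 0.32 * 1.64164 = 1.19243
visc_blend = exp(exp(1.19243)) - 0.8 = 26.18

26.18 cSt


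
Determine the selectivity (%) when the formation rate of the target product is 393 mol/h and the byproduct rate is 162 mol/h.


Selectivity = desired / (desired + undesired) * 100
Total products = 393 + 162 = 555 mol/h
S = 393 / 555 * 100
= 0.7081 * 100
= 70.81 %

70.81 %


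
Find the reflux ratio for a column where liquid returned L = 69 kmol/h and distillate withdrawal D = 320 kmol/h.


Reflux ratio definition: R = L / D (liquid returned / distillate withdrawn)
L = 69 kmol/h, D = 320 kmol/h
R = 69 / 320 = 0.2156

0.2156


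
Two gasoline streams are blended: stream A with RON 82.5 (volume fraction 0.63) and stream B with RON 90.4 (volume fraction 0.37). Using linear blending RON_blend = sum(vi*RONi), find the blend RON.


Linear blending: RON_blend = sum(vi * RONi)
Contribution 1: 0.63 * 82.5 = 51.975
Contribution 2: 0.37 * 90.4 = 33.448
RON_blend = 51.975 + 33.448 = 85.423

85.423


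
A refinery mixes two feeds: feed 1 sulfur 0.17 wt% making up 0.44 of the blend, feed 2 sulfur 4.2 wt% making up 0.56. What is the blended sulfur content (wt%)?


Linear sulfur blending: S_blend = x1*S1 + x2*S2
Contribution 1: 0.44 * 0.17 = 0.0748 wt%
Contribution 2: 0.56 * 4.2 = 2.352 wt%
S_blend = 0.0748 + 2.352 = 2.4268

2.4268 wt%


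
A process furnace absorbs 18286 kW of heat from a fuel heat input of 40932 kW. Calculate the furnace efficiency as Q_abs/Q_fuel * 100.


Furnace efficiency = Q_absorbed / Q_fuel * 100
= 18286 / 40932 * 100 = 44.67

44.67 %


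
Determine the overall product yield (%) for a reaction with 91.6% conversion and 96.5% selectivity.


Overall yield = conversion (%) * selectivity (%) / 100
Conversion = 91.6%, Selectivity = 96.5%
Y = 91.6 * 96.5 / 100
= 88.394 %

88.394 %


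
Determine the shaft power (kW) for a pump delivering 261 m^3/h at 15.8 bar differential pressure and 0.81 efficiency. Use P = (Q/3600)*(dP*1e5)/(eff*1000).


Q = 261 / 3600 = 0.0725 m^3/s
P = 0.0725 * (15.8 * 1e5) / 0.81 / 1000 = 141.4

141.4 kW


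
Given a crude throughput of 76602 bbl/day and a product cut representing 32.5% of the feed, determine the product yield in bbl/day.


Crude throughput = 76602 bbl/day
Fraction yield = 32.5%
yield = throughput * fraction / 100
yield = 76602 * 32.5 / 100 = 24895.65

24895.65 bbl/day


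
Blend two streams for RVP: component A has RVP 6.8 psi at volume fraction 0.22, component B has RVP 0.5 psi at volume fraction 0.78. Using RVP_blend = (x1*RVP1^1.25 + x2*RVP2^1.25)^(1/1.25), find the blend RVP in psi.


Chevron index: RVP_blend = (sum xi*RVPi^1.25)^(1/1.25)
RVP^1.25 terms: 0.22 * 6.8^1.25 + 0.78 * 0.5^1.25 = 2.74374
RVP_blend = 2.74374^(1/1.25) = 2.242

2.242 psi


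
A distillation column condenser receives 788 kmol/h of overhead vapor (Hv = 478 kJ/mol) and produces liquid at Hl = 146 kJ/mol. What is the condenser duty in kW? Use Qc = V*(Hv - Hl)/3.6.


Qc = 788 * (478 - 146) / 3.6 = 788 * 332 / 3.6 = 72670

72670 kW


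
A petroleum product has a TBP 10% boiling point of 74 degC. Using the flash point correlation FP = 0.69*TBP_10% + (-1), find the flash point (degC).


FP = 0.69 * 74 + (-1) = 50.06

50.06 degC


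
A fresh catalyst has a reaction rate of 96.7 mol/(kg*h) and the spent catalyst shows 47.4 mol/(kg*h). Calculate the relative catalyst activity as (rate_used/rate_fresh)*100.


Activity (%) = (rate_used / rate_fresh) * 100
rate_used = 47.4, rate_fresh = 96.7
= (47.4 / 96.7) * 100
= 0.4902 * 100 = 49.02

49.02 %


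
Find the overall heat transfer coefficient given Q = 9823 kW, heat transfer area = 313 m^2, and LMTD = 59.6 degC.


From Q = U*A*LMTD, U = Q / (A * LMTD)
U = 9823 / (313 * 59.6) = 9823 / 18654.8 = 0.5266

0.5266 kW/(m^2*K)


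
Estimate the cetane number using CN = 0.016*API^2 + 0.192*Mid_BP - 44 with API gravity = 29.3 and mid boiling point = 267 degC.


CN = 0.016 * 29.3^2 + 0.192 * 267 - 44
CN = 13.73584 + 51.264 - 44 = 20.99984

20.99984


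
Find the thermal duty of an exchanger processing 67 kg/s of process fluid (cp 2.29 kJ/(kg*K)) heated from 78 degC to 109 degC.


Q = m_dot * cp * delta_T
delta_T = 109 - 78 = 31 K
Q = 67 * 2.29 * 31
= 153.43 * 31
= 4756.33 kW

4756.33 kW


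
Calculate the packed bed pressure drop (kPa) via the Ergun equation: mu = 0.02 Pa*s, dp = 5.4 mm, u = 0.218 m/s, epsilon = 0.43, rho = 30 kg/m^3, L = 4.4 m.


dp = 5.4 mm = 0.0054 m
Viscous term = 150*0.02*0.218*(1-0.43)^2 / (0.0054^2*0.43^3) = 91650.4
Inertial term = 1.75*30*0.218^2*(1-0.43) / (0.0054*0.43^3) = 3312.44
dP/L = 91650.4 + 3312.44 = 94962.8 Pa/m
dP = 94962.8 * 4.4 / 1000 = 417.8 kPa

417.8 kPa


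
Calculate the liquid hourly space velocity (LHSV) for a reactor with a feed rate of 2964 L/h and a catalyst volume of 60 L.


LHSV = volumetric feed rate / catalyst volume
= 2964 L/h / 60 L
= 49.40 h^-1

49.40 h^-1


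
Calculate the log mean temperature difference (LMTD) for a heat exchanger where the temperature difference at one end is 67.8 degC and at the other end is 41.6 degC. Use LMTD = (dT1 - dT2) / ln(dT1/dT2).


LMTD = (dT1 - dT2) / ln(dT1/dT2)
= (67.8 - 41.6) / ln(67.8 / 41.6) = 26.2 / 0.488462 = 53.64

53.64 degC


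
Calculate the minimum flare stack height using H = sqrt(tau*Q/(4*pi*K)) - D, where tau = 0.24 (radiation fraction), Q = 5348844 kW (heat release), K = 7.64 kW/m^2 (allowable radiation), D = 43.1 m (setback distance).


tau*Q/(4*pi*K) = 0.24 * 5348844 / (4 * pi * 7.64) = 13371.1
sqrt(13371.1) = 115.633
H = 115.633 - 43.1 = 72.53

72.53 m


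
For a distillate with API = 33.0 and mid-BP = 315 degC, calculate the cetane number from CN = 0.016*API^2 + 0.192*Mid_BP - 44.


CN = 0.016 * 33.0^2 + 0.192 * 315 - 44
CN = 17.424 + 60.48 - 44 = 33.904

33.904


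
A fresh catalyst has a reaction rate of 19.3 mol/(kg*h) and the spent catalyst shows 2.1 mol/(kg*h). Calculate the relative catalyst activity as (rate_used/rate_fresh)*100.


Activity (%) = (rate_used / rate_fresh) * 100
rate_used = 2.1, rate_fresh = 19.3
= (2.1 / 19.3) * 100
= 0.1088 * 100 = 10.88

10.88 %


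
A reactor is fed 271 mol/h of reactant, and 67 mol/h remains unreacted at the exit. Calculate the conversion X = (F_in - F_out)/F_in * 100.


X = (F_in - F_out) / F_in * 100
Moles reacted = 271 - 67 = 204
X = 204 / 271 * 100
= 0.7528 * 100
= 75.28 %

75.28 %


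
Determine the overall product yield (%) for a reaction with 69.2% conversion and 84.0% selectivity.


Overall yield = conversion (%) * selectivity (%) / 100
Conversion = 69.2%, Selectivity = 84.0%
Y = 69.2 * 84.0 / 100
= 58.128 %

58.128 %


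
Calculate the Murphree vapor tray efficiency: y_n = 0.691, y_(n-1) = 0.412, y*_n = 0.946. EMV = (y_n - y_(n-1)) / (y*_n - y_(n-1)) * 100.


Murphree vapor efficiency: EMV = (y_n - y_(n-1)) / (y*_n - y_(n-1)) * 100
EMV = (0.691 - 0.412) / (0.946 - 0.412) * 100 = 0.279 / 0.534 * 100 = 52.25

52.25 %


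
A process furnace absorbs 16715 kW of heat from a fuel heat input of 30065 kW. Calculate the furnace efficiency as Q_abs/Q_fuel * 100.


Furnace efficiency = Q_absorbed / Q_fuel * 100
= 16715 / 30065 * 100 = 55.60

55.60 %


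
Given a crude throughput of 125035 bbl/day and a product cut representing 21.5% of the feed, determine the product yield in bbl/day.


Crude throughput = 125035 bbl/day
Fraction yield = 21.5%
yield = throughput * fraction / 100
yield = 125035 * 21.5 / 100 = 26882.525

26882.525 bbl/day


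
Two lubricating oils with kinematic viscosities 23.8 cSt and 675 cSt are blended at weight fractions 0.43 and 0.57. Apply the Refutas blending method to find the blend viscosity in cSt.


Refutas method: VBN_i = 14.534*ln(ln(visc_i + 0.8)) + 10.975, blended linearly by mass fraction; since VBN is linear in VBI_i = ln(ln(visc_i + 0.8)) and the fractions sum to 1, blend VBI directly: visc = exp(exp(VBI_blend)) - 0.8
VBI_1 = ln(ln(23.8 + 0.8)) = 1.16401
VBI_2 = ln(ln(675 + 0.8)) = 1.87424
VBI_blend = 0.43 * 1.16401 + 0.57 * 1.87424 = 1.56884
visc_blend = exp(exp(1.56884)) - 0.8 = 120.8

120.8 cSt


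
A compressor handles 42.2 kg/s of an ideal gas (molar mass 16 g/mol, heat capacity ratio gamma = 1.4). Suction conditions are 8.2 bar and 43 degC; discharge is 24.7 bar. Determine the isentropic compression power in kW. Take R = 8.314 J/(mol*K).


Isentropic work: W = m*(gamma/(gamma-1))*(R*T1/MW)*((P2/P1)^((gamma-1)/gamma) - 1)
T1 = 43 + 273.15 = 316.15 K
Pressure ratio = 24.7 / 8.2 = 3.0122
Exponent = (1.4 - 1)/1.4 = 0.285714
(P2/P1)^exp - 1 = 3.0122^0.285714 - 1 = 0.370326
W = 42.2 * 1.4 / 0.4 * 8.314 * 316.15 / 16 * 0.370326 = 8986

8986 kW


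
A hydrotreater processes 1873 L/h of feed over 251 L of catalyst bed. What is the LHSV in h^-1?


LHSV = volumetric feed rate / catalyst volume
= 1873 L/h / 251 L
= 7.462 h^-1

7.462 h^-1


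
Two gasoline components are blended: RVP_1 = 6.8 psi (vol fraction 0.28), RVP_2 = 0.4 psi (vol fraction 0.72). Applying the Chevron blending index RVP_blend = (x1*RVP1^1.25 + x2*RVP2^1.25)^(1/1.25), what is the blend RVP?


Chevron index: RVP_blend = (sum xi*RVPi^1.25)^(1/1.25)
RVP^1.25 terms: 0.28 * 6.8^1.25 + 0.72 * 0.4^1.25 = 3.30368
RVP_blend = 3.30368^(1/1.25) = 2.601

2.601 psi


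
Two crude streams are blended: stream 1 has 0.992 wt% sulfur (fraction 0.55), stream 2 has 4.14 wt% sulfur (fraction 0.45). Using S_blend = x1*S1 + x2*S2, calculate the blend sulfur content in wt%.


Linear sulfur blending: S_blend = x1*S1 + x2*S2
Contribution 1: 0.55 * 0.992 = 0.5456 wt%
Contribution 2: 0.45 * 4.14 = 1.863 wt%
S_blend = 0.5456 + 1.863 = 2.4086

2.4086 wt%


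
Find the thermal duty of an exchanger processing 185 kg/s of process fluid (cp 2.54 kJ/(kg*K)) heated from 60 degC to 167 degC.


Q = m_dot * cp * delta_T
delta_T = 167 - 60 = 107 K
Q = 185 * 2.54 * 107
= 469.9 * 107
= 50279.3 kW

50279.3 kW


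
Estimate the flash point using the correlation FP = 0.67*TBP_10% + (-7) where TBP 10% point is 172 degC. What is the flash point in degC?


FP = 0.67 * 172 + (-7) = 108.24

108.24 degC


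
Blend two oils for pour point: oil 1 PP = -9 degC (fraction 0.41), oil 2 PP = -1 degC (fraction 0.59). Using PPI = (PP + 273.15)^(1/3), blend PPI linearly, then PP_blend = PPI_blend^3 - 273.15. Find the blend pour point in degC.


PPI_1 = (-9 + 273.15)^(1/3) = 6.416283
PPI_2 = (-1 + 273.15)^(1/3) = 6.480414
PPI_blend = 0.41 * 6.416283 + 0.59 * 6.480414 = 6.45412
PP_blend = 6.45412^3 - 273.15 = 268.8507 - 273.15 = -4.3

-4.3 degC


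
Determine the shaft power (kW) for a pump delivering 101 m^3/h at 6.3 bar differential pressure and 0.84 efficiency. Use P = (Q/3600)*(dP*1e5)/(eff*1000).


Q = 101 / 3600 = 0.0280556 m^3/s
P = 0.0280556 * (6.3 * 1e5) / 0.84 / 1000 = 21.04

21.04 kW


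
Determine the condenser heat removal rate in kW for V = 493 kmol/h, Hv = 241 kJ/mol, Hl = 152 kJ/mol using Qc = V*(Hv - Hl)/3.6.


Qc = 493 * (241 - 152) / 3.6 = 493 * 89 / 3.6 = 12190

12190 kW


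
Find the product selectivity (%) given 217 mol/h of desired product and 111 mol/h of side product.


Selectivity = desired / (desired + undesired) * 100
Total products = 217 + 111 = 328 mol/h
S = 217 / 328 * 100
= 0.6616 * 100
= 66.16 %

66.16 %


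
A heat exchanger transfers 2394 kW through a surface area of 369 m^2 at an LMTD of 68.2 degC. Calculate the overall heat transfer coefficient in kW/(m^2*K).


From Q = U*A*LMTD, U = Q / (A * LMTD)
U = 2394 / (369 * 68.2) = 2394 / 25165.8 = 0.09513

0.09513 kW/(m^2*K)


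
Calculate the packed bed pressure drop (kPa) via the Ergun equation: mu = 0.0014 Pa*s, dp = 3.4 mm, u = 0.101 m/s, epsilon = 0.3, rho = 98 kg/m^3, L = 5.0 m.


dp = 3.4 mm = 0.0034 m
Viscous term = 150*0.0014*0.101*(1-0.3)^2 / (0.0034^2*0.3^3) = 33297.8
Inertial term = 1.75*98*0.101^2*(1-0.3) / (0.0034*0.3^3) = 13340.2
dP/L = 33297.8 + 13340.2 = 46638 Pa/m
dP = 46638 * 5.0 / 1000 = 233.2 kPa

233.2 kPa


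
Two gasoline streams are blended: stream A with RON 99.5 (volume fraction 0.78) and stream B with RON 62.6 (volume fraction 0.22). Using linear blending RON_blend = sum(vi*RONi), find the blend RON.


Linear blending: RON_blend = sum(vi * RONi)
Contribution 1: 0.78 * 99.5 = 77.61
Contribution 2: 0.22 * 62.6 = 13.772
RON_blend = 77.61 + 13.772 = 91.382

91.382


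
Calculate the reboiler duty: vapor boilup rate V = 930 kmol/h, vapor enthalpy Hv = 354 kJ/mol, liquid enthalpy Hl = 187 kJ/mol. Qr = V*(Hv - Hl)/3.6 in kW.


Qr = 930 * (354 - 187) / 3.6 = 930 * 167 / 3.6 = 43140

43140 kW


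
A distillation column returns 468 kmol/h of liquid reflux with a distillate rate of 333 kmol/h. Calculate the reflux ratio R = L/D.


Reflux ratio definition: R = L / D (liquid returned / distillate withdrawn)
L = 468 kmol/h, D = 333 kmol/h
R = 468 / 333 = 1.405

1.405


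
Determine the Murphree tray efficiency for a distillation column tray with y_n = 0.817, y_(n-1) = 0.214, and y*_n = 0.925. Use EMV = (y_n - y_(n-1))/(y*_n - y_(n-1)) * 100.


Murphree vapor efficiency: EMV = (y_n - y_(n-1)) / (y*_n - y_(n-1)) * 100
EMV = (0.817 - 0.214) / (0.925 - 0.214) * 100 = 0.603 / 0.711 * 100 = 84.81

84.81 %


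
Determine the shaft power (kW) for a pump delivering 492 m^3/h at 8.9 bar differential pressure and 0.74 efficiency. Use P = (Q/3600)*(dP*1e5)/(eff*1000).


Q = 492 / 3600 = 0.136667 m^3/s
P = 0.136667 * (8.9 * 1e5) / 0.74 / 1000 = 164.4

164.4 kW


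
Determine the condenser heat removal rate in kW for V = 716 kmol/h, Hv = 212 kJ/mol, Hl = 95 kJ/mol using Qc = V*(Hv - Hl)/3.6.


Qc = 716 * (212 - 95) / 3.6 = 716 * 117 / 3.6 = 23270

23270 kW


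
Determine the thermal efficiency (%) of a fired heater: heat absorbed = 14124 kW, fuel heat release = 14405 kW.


Furnace efficiency = Q_absorbed / Q_fuel * 100
= 14124 / 14405 * 100 = 98.05

98.05 %


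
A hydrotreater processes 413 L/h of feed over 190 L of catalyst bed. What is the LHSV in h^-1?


LHSV = volumetric feed rate / catalyst volume
= 413 L/h / 190 L
= 2.174 h^-1

2.174 h^-1


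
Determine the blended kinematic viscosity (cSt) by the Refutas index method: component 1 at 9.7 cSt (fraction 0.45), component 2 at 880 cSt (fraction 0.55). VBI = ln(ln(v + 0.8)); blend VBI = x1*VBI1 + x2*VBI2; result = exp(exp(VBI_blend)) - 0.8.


Refutas method: VBN_i = 14.534*ln(ln(visc_i + 0.8)) + 10.975, blended linearly by mass fraction; since VBN is linear in VBI_i = ln(ln(visc_i + 0.8)) and the fractions sum to 1, blend VBI directly: visc = exp(exp(VBI_blend)) - 0.8
VBI_1 = ln(ln(9.7 + 0.8)) = 0.855
VBI_2 = ln(ln(880 + 0.8)) = 1.9141
VBI_blend = 0.45 * 0.855 + 0.55 * 1.9141 = 1.43751
visc_blend = exp(exp(1.43751)) - 0.8 = 66.57

66.57 cSt


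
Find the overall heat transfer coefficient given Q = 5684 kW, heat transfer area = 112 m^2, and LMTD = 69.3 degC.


From Q = U*A*LMTD, U = Q / (A * LMTD)
U = 5684 / (112 * 69.3) = 5684 / 7761.6 = 0.7323

0.7323 kW/(m^2*K)


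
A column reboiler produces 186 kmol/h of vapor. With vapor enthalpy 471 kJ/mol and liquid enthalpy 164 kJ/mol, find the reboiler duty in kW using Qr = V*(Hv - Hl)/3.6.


Qr = 186 * (471 - 164) / 3.6 = 186 * 307 / 3.6 = 15860

15860 kW


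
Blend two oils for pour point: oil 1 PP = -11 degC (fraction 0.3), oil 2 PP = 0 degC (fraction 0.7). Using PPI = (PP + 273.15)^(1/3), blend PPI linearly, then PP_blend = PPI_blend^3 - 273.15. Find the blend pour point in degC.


PPI_1 = (-11 + 273.15)^(1/3) = 6.400049
PPI_2 = (0 + 273.15)^(1/3) = 6.488342
PPI_blend = 0.3 * 6.400049 + 0.7 * 6.488342 = 6.461854
PP_blend = 6.461854^3 - 273.15 = 269.8183 - 273.15 = -3.33

-3.33 degC


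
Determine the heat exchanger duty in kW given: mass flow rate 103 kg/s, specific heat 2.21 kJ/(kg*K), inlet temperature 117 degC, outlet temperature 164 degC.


Q = m_dot * cp * delta_T
delta_T = 164 - 117 = 47 K
Q = 103 * 2.21 * 47
= 227.63 * 47
= 10698.61 kW

10698.61 kW


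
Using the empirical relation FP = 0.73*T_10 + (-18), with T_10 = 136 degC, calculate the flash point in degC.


FP = 0.73 * 136 + (-18) = 81.28

81.28 degC


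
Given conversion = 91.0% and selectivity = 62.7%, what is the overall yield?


Overall yield = conversion (%) * selectivity (%) / 100
Conversion = 91.0%, Selectivity = 62.7%
Y = 91.0 * 62.7 / 100
= 57.057 %

57.057 %


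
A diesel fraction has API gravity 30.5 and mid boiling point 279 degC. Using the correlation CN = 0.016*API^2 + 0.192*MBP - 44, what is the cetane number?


CN = 0.016 * 30.5^2 + 0.192 * 279 - 44
CN = 14.884 + 53.568 - 44 = 24.452

24.452


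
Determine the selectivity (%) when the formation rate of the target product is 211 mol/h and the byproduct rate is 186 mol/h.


Selectivity = desired / (desired + undesired) * 100
Total products = 211 + 186 = 397 mol/h
S = 211 / 397 * 100
= 0.5315 * 100
= 53.15 %

53.15 %


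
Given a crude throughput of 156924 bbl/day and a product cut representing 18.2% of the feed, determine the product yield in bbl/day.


Crude throughput = 156924 bbl/day
Fraction yield = 18.2%
yield = throughput * fraction / 100
yield = 156924 * 18.2 / 100 = 28560.168

28560.168 bbl/day


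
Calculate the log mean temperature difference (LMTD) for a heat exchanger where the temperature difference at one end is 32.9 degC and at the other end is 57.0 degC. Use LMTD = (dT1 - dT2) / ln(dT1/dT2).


LMTD = (dT1 - dT2) / ln(dT1/dT2)
= (32.9 - 57.0) / ln(32.9 / 57.0) = -24.1 / -0.549579 = 43.85

43.85 degC


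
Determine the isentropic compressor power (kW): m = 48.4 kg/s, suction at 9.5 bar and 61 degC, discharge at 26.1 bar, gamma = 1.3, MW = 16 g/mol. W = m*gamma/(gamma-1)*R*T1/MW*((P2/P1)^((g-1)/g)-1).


Isentropic work: W = m*(gamma/(gamma-1))*(R*T1/MW)*((P2/P1)^((gamma-1)/gamma) - 1)
T1 = 61 + 273.15 = 334.15 K
Pressure ratio = 26.1 / 9.5 = 2.74737
Exponent = (1.3 - 1)/1.3 = 0.230769
(P2/P1)^exp - 1 = 2.74737^0.230769 - 1 = 0.262666
W = 48.4 * 1.3 / 0.3 * 8.314 * 334.15 / 16 * 0.262666 = 9565

9565 kW


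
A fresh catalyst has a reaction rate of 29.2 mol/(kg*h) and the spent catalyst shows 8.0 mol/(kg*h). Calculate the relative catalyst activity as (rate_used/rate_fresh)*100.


Activity (%) = (rate_used / rate_fresh) * 100
rate_used = 8.0, rate_fresh = 29.2
= (8.0 / 29.2) * 100
= 0.2740 * 100 = 27.40

27.40 %


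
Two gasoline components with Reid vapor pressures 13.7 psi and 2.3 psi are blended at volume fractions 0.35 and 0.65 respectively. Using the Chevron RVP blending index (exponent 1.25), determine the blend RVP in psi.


Chevron index: RVP_blend = (sum xi*RVPi^1.25)^(1/1.25)
RVP^1.25 terms: 0.35 * 13.7^1.25 + 0.65 * 2.3^1.25 = 11.0661
RVP_blend = 11.0661^(1/1.25) = 6.842

6.842 psi


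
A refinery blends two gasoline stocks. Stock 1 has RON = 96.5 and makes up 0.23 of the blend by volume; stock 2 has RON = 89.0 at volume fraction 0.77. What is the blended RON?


Linear blending: RON_blend = sum(vi * RONi)
Contribution 1: 0.23 * 96.5 = 22.195
Contribution 2: 0.77 * 89.0 = 68.53
RON_blend = 22.195 + 68.53 = 90.725

90.725


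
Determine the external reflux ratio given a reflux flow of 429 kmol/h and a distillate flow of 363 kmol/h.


Reflux ratio definition: R = L / D (liquid returned / distillate withdrawn)
L = 429 kmol/h, D = 363 kmol/h
R = 429 / 363 = 1.182

1.182


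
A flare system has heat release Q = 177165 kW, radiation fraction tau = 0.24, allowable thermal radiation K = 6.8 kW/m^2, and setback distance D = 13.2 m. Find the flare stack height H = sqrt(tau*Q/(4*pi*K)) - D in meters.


tau*Q/(4*pi*K) = 0.24 * 177165 / (4 * pi * 6.8) = 497.589
sqrt(497.589) = 22.3067
H = 22.3067 - 13.2 = 9.107

9.107 m


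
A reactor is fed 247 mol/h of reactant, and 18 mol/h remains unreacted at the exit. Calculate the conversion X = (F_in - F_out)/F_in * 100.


X = (F_in - F_out) / F_in * 100
Moles reacted = 247 - 18 = 229
X = 229 / 247 * 100
= 0.9271 * 100
= 92.71 %

92.71 %


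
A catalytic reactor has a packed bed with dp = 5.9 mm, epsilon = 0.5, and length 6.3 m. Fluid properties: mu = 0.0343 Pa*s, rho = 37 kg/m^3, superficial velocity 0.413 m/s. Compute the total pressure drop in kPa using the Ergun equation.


dp = 5.9 mm = 0.0059 m
Viscous term = 150*0.0343*0.413*(1-0.5)^2 / (0.0059^2*0.5^3) = 122085
Inertial term = 1.75*37*0.413^2*(1-0.5) / (0.0059*0.5^3) = 7487.69
dP/L = 122085 + 7487.69 = 129573 Pa/m
dP = 129573 * 6.3 / 1000 = 816.3 kPa

816.3 kPa


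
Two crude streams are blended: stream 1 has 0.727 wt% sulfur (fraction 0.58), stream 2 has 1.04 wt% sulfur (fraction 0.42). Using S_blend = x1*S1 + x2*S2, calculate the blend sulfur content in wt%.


Linear sulfur blending: S_blend = x1*S1 + x2*S2
Contribution 1: 0.58 * 0.727 = 0.42166 wt%
Contribution 2: 0.42 * 1.04 = 0.4368 wt%
S_blend = 0.42166 + 0.4368 = 0.85846

0.85846 wt%


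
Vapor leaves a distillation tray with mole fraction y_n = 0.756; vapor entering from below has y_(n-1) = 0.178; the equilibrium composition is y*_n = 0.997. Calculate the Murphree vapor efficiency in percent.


Murphree vapor efficiency: EMV = (y_n - y_(n-1)) / (y*_n - y_(n-1)) * 100
EMV = (0.756 - 0.178) / (0.997 - 0.178) * 100 = 0.578 / 0.819 * 100 = 70.57

70.57 %


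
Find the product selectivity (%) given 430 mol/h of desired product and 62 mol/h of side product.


Selectivity = desired / (desired + undesired) * 100
Total products = 430 + 62 = 492 mol/h
S = 430 / 492 * 100
= 0.8740 * 100
= 87.40 %

87.40 %


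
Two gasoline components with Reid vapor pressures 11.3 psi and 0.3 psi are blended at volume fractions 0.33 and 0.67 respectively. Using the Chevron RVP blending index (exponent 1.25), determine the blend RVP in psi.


Chevron index: RVP_blend = (sum xi*RVPi^1.25)^(1/1.25)
RVP^1.25 terms: 0.33 * 11.3^1.25 + 0.67 * 0.3^1.25 = 6.9857
RVP_blend = 6.9857^(1/1.25) = 4.736

4.736 psi


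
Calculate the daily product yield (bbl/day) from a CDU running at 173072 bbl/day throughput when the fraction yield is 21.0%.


Crude throughput = 173072 bbl/day
Fraction yield = 21.0%
yield = throughput * fraction / 100
yield = 173072 * 21.0 / 100 = 36345.12

36345.12 bbl/day


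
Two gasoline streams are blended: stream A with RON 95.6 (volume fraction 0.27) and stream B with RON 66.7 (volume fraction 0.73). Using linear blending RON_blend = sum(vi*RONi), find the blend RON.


Linear blending: RON_blend = sum(vi * RONi)
Contribution 1: 0.27 * 95.6 = 25.812
Contribution 2: 0.73 * 66.7 = 48.691
RON_blend = 25.812 + 48.691 = 74.503

74.503


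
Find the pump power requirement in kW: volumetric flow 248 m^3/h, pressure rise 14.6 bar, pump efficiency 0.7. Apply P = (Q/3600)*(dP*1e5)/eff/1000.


Q = 248 / 3600 = 0.0688889 m^3/s
P = 0.0688889 * (14.6 * 1e5) / 0.7 / 1000 = 143.7

143.7 kW


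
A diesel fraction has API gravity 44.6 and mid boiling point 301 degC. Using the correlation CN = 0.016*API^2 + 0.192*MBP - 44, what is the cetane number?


CN = 0.016 * 44.6^2 + 0.192 * 301 - 44
CN = 31.82656 + 57.792 - 44 = 45.61856

45.61856


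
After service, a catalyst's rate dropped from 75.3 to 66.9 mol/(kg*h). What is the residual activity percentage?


Activity (%) = (rate_used / rate_fresh) * 100
rate_used = 66.9, rate_fresh = 75.3
= (66.9 / 75.3) * 100
= 0.8884 * 100 = 88.84

88.84 %


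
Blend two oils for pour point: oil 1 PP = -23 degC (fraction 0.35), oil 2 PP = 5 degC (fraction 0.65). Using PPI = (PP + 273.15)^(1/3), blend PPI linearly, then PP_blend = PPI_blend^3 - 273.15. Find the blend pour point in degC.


PPI_1 = (-23 + 273.15)^(1/3) = 6.300865
PPI_2 = (5 + 273.15)^(1/3) = 6.527693
PPI_blend = 0.35 * 6.300865 + 0.65 * 6.527693 = 6.448303
PP_blend = 6.448303^3 - 273.15 = 268.1244 - 273.15 = -5.03

-5.03 degC


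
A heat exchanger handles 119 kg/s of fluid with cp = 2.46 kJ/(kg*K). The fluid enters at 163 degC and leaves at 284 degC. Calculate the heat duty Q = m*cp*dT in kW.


Q = m_dot * cp * delta_T
delta_T = 284 - 163 = 121 K
Q = 119 * 2.46 * 121
= 292.74 * 121
= 35421.54 kW

35421.54 kW


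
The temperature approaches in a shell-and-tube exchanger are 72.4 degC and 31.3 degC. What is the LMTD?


LMTD = (dT1 - dT2) / ln(dT1/dT2)
= (72.4 - 31.3) / ln(72.4 / 31.3) = 41.1 / 0.838588 = 49.01

49.01 degC


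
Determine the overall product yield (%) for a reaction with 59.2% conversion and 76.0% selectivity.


Overall yield = conversion (%) * selectivity (%) / 100
Conversion = 59.2%, Selectivity = 76.0%
Y = 59.2 * 76.0 / 100
= 44.992 %

44.992 %


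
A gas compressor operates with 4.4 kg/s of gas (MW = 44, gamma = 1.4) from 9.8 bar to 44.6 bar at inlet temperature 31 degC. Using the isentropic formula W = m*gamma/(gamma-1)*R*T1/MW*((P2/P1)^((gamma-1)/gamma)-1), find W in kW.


Isentropic work: W = m*(gamma/(gamma-1))*(R*T1/MW)*((P2/P1)^((gamma-1)/gamma) - 1)
T1 = 31 + 273.15 = 304.15 K
Pressure ratio = 44.6 / 9.8 = 4.55102
Exponent = (1.4 - 1)/1.4 = 0.285714
(P2/P1)^exp - 1 = 4.55102^0.285714 - 1 = 0.54181
W = 4.4 * 1.4 / 0.4 * 8.314 * 304.15 / 44 * 0.54181 = 479.5

479.5 kW


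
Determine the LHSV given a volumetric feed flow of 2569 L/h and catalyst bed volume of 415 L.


LHSV = volumetric feed rate / catalyst volume
= 2569 L/h / 415 L
= 6.190 h^-1

6.190 h^-1


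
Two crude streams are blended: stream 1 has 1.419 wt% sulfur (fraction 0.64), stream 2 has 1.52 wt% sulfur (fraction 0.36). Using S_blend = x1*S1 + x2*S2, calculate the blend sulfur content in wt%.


Linear sulfur blending: S_blend = x1*S1 + x2*S2
Contribution 1: 0.64 * 1.419 = 0.90816 wt%
Contribution 2: 0.36 * 1.52 = 0.5472 wt%
S_blend = 0.90816 + 0.5472 = 1.45536

1.45536 wt%


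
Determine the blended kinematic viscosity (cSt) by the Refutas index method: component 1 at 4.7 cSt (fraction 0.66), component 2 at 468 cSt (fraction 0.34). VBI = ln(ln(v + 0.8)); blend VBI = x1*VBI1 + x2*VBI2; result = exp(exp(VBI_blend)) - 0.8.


Refutas method: VBN_i = 14.534*ln(ln(visc_i + 0.8)) + 10.975, blended linearly by mass fraction; since VBN is linear in VBI_i = ln(ln(visc_i + 0.8)) and the fractions sum to 1, blend VBI directly: visc = exp(exp(VBI_blend)) - 0.8
VBI_1 = ln(ln(4.7 + 0.8)) = 0.533417
VBI_2 = ln(ln(468 + 0.8)) = 1.81648
VBI_blend = 0.66 * 0.533417 + 0.34 * 1.81648 = 0.969658
visc_blend = exp(exp(0.969658)) - 0.8 = 13.17

13.17 cSt


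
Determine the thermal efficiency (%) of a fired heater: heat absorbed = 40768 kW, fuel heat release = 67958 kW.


Furnace efficiency = Q_absorbed / Q_fuel * 100
= 40768 / 67958 * 100 = 59.99

59.99 %


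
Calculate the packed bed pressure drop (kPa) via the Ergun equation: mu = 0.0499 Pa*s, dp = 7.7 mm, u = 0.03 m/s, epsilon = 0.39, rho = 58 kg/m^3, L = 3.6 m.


dp = 7.7 mm = 0.0077 m
Viscous term = 150*0.0499*0.03*(1-0.39)^2 / (0.0077^2*0.39^3) = 23757.3
Inertial term = 1.75*58*0.03^2*(1-0.39) / (0.0077*0.39^3) = 121.998
dP/L = 23757.3 + 121.998 = 23879.3 Pa/m
dP = 23879.3 * 3.6 / 1000 = 85.97 kPa

85.97 kPa


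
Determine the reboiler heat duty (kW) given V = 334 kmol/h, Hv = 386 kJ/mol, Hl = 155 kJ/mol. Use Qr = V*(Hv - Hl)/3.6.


Qr = 334 * (386 - 155) / 3.6 = 334 * 231 / 3.6 = 21430

21430 kW


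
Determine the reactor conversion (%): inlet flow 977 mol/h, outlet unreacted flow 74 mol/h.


X = (F_in - F_out) / F_in * 100
Moles reacted = 977 - 74 = 903
X = 903 / 977 * 100
= 0.9243 * 100
= 92.43 %

92.43 %


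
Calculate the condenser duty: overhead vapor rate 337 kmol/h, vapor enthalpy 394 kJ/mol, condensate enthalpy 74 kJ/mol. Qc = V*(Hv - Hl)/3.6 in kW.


Qc = 337 * (394 - 74) / 3.6 = 337 * 320 / 3.6 = 29960

29960 kW


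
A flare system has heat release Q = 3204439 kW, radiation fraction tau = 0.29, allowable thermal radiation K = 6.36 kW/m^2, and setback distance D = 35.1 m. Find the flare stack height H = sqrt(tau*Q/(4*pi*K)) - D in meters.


tau*Q/(4*pi*K) = 0.29 * 3204439 / (4 * pi * 6.36) = 11627.4
sqrt(11627.4) = 107.83
H = 107.83 - 35.1 = 72.73

72.73 m
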